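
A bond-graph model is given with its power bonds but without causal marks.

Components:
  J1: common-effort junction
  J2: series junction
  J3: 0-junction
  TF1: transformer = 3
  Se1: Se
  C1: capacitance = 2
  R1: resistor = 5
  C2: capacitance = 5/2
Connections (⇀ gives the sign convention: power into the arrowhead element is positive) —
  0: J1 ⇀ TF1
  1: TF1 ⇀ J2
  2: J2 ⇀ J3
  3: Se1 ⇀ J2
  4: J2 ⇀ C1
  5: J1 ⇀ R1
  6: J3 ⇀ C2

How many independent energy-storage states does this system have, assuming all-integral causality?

2  (C1, C2 all integral)

β3 |J2  (Se1: effort source, stroke at far end)
β4 |J2  (C1: C, integral causality)
β6 |J3  (C2 outputs effort q/C2)
β2 |J2  (common-e at J3 fixed by 6)
β1 |TF1  (J2: last free bond brings flow in)
β0 |J1  (TF1 one-in-one-out from 1)
β5 |R1  (J1: bond 0 brought effort, rest push out)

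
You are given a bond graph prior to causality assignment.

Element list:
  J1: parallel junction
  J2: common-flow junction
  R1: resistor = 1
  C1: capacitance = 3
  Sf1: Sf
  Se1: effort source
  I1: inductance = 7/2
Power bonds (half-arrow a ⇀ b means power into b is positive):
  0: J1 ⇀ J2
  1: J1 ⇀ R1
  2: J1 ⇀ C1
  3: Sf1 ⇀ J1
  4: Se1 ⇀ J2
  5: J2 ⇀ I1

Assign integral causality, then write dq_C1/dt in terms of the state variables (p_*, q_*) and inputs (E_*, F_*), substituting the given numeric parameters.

dq_C1/dt = F_Sf1 - 2*p_I1/7 - q_C1/3

bond 3 stroke→Sf1  (source Sf1 imposes f)
bond 4 stroke→J2  (Se1: effort source, stroke at far end)
bond 2 stroke→J1  (C1 integral (e out))
bond 0 stroke→J2  (J1 effort already set via bond 2)
bond 1 stroke→R1  (J1 effort already set via bond 2)
bond 5 stroke→I1  (J2 needs exactly one f-in)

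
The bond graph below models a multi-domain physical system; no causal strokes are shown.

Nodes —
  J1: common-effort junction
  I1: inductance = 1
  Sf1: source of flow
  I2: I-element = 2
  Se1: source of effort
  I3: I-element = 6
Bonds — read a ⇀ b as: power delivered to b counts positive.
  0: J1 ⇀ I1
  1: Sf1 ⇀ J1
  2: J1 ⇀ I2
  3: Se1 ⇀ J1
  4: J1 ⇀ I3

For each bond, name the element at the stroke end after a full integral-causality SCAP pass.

β0 stroke at I1
β1 stroke at Sf1
β2 stroke at I2
β3 stroke at J1
β4 stroke at I3

#1 |Sf1  (Sf1: flow source, stroke at near end)
#3 |J1  (Se1 fixes effort; stroke away)
#0 |I1  (0-jn J1 has e-setter on 3)
#2 |I2  (0-jn J1 has e-setter on 3)
#4 |I3  (J1: bond 3 brought effort, rest push out)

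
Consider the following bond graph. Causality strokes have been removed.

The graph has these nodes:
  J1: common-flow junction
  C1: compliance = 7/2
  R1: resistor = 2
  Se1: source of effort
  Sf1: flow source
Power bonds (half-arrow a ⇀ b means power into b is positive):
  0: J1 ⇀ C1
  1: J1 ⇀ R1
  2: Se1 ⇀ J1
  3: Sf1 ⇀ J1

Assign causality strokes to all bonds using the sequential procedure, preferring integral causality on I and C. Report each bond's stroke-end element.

#0 |J1
#1 |J1
#2 |J1
#3 |Sf1

β2 stroke at J1  (Se1 fixes effort; stroke away)
β3 stroke at Sf1  (source Sf1 imposes f)
β0 stroke at J1  (1-jn J1 has f-setter on 3)
β1 stroke at J1  (1-jn J1 has f-setter on 3)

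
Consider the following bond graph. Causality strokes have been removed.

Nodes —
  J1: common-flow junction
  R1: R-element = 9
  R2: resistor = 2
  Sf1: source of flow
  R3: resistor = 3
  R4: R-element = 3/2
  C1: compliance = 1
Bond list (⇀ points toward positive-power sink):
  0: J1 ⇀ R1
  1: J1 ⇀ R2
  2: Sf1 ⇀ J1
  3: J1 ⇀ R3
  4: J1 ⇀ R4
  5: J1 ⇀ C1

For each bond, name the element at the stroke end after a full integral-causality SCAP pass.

bond 2 stroke at Sf1  (Sf1 fixes flow; stroke at Sf1)
bond 0 stroke at J1  (J1: bond 2 brought flow, rest push out)
bond 1 stroke at J1  (J1: bond 2 brought flow, rest push out)
bond 3 stroke at J1  (common-f at J1 fixed by 2)
bond 4 stroke at J1  (1-jn J1 has f-setter on 2)
bond 5 stroke at J1  (J1: bond 2 brought flow, rest push out)

b0 stroke at J1
b1 stroke at J1
b2 stroke at Sf1
b3 stroke at J1
b4 stroke at J1
b5 stroke at J1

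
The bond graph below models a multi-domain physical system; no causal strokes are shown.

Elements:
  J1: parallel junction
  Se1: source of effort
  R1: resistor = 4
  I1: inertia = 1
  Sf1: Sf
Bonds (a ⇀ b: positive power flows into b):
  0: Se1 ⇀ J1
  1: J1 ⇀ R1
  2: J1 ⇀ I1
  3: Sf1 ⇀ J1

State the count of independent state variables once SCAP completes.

1  (I1 all integral)

b0 |J1  (Se1 fixes effort; stroke away)
b3 |Sf1  (Sf1 (Sf) sets flow on bond)
b1 |R1  (common-e at J1 fixed by 0)
b2 |I1  (0-jn J1 has e-setter on 0)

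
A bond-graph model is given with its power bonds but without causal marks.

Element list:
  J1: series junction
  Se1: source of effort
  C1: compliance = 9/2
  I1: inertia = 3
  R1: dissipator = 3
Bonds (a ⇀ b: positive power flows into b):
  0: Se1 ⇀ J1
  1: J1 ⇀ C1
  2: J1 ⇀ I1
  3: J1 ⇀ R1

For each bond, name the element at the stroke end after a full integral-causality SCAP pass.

#0 →J1  (Se1: effort source, stroke at far end)
#1 →J1  (C1 outputs effort q/C1)
#2 →I1  (I1 outputs flow p/I1)
#3 →J1  (J1: bond 2 brought flow, rest push out)

#0 |J1
#1 |J1
#2 |I1
#3 |J1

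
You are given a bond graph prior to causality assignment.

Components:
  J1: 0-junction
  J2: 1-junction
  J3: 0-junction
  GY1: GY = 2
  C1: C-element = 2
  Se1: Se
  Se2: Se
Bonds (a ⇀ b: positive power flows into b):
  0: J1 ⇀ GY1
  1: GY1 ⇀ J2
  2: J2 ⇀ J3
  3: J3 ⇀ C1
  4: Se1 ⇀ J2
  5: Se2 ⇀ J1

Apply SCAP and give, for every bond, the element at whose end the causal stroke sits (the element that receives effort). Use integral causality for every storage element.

b0 stroke at GY1
b1 stroke at GY1
b2 stroke at J2
b3 stroke at J3
b4 stroke at J2
b5 stroke at J1

b4 stroke at J2  (Se1: effort source, stroke at far end)
b5 stroke at J1  (Se2 (Se) sets effort on bond)
b0 stroke at GY1  (0-jn J1 has e-setter on 5)
b1 stroke at GY1  (GY GY1: same side as bond 0)
b2 stroke at J2  (J2: bond 1 brought flow, rest push out)
b3 stroke at J3  (J3 needs exactly one e-in)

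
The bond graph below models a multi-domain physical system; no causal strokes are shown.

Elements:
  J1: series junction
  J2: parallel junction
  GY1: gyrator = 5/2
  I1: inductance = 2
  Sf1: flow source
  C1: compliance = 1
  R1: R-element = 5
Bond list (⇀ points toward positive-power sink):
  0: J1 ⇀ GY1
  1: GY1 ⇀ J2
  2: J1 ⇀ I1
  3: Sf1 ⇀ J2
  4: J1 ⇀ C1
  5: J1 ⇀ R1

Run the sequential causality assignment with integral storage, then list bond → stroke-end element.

#3 stroke at Sf1  (Sf1 fixes flow; stroke at Sf1)
#1 stroke at J2  (only one effort-in slot at J2)
#0 stroke at J1  (GY1: gyrator matches bond 1)
#2 stroke at I1  (I1 integral (f out))
#4 stroke at J1  (common-f at J1 fixed by 2)
#5 stroke at J1  (J1 flow already set via bond 2)

b0 stroke at J1
b1 stroke at J2
b2 stroke at I1
b3 stroke at Sf1
b4 stroke at J1
b5 stroke at J1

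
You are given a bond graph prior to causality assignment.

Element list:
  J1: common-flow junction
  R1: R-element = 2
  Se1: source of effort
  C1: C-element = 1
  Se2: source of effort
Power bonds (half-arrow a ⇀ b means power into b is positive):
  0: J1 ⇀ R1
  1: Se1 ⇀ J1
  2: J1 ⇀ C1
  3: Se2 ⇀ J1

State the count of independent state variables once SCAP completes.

1  (C1 all integral)

b1 →J1  (source Se1 imposes e)
b3 →J1  (Se2 (Se) sets effort on bond)
b2 →J1  (C1 outputs effort q/C1)
b0 →R1  (only one flow-in slot at J1)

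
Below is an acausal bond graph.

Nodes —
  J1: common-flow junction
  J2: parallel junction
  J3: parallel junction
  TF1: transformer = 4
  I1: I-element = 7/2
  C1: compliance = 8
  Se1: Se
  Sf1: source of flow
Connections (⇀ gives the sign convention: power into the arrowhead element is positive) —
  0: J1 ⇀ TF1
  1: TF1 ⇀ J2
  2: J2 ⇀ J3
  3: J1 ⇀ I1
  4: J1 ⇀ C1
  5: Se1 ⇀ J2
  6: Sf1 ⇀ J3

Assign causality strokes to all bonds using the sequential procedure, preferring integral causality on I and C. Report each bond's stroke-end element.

bond 5 →J2  (source Se1 imposes e)
bond 6 →Sf1  (Sf1 fixes flow; stroke at Sf1)
bond 1 →TF1  (J2: bond 5 brought effort, rest push out)
bond 2 →J3  (0-jn J2 has e-setter on 5)
bond 0 →J1  (TF1 one-in-one-out from 1)
bond 3 →I1  (I1 integral (f out))
bond 4 →J1  (J1 flow already set via bond 3)

#0 |J1
#1 |TF1
#2 |J3
#3 |I1
#4 |J1
#5 |J2
#6 |Sf1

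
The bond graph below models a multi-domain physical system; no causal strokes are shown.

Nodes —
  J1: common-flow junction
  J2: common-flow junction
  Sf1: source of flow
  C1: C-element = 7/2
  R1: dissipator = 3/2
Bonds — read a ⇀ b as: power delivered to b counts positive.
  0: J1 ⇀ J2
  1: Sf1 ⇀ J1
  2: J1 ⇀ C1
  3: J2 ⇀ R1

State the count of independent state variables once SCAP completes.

β1 stroke at Sf1  (source Sf1 imposes f)
β0 stroke at J1  (J1 flow already set via bond 1)
β2 stroke at J1  (1-jn J1 has f-setter on 1)
β3 stroke at J2  (common-f at J2 fixed by 0)

1  (C1 all integral)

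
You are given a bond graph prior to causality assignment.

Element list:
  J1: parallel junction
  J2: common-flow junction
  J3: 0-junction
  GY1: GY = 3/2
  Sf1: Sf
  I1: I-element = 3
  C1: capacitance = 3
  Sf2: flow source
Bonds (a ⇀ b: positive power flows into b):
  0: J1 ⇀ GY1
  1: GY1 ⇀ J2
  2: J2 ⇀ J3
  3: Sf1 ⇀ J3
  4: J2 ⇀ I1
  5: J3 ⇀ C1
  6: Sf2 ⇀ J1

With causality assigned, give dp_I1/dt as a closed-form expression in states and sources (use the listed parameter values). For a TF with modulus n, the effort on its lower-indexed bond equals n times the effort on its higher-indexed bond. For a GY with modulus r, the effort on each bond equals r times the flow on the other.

dp_I1/dt = 3*F_Sf2/2 - q_C1/3

b3 stroke at Sf1  (Sf1 fixes flow; stroke at Sf1)
b6 stroke at Sf2  (source Sf2 imposes f)
b0 stroke at J1  (J1: last free bond brings effort in)
b1 stroke at J2  (GY GY1: same side as bond 0)
b4 stroke at I1  (I1 outputs flow p/I1)
b2 stroke at J2  (1-jn J2 has f-setter on 4)
b5 stroke at J3  (only one effort-in slot at J3)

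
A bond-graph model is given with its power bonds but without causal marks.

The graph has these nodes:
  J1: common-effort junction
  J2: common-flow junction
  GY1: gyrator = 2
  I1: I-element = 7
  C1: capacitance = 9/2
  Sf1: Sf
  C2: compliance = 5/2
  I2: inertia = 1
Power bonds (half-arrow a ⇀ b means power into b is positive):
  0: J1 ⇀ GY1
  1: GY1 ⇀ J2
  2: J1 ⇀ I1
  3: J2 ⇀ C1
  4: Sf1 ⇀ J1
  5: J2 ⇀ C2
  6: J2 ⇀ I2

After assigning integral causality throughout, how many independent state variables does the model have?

4  (C1, C2, I1, I2 all integral)

β4 →Sf1  (Sf1 fixes flow; stroke at Sf1)
β2 →I1  (I1 integral (f out))
β0 →J1  (J1: last free bond brings effort in)
β1 →J2  (GY1 both-in/both-out from 0)
β3 →J2  (C1 integral (e out))
β5 →J2  (prefer integral on C2)
β6 →I2  (J2: last free bond brings flow in)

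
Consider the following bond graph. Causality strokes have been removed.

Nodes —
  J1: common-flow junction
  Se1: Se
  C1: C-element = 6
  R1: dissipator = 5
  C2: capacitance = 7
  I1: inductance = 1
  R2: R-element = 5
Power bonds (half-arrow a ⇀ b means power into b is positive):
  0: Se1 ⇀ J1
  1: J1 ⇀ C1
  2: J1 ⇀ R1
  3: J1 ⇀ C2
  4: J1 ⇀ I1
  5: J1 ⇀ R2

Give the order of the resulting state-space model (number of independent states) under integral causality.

#0 stroke at J1  (source Se1 imposes e)
#1 stroke at J1  (C1 integral (e out))
#3 stroke at J1  (C2: C, integral causality)
#4 stroke at I1  (I1 outputs flow p/I1)
#2 stroke at J1  (J1: bond 4 brought flow, rest push out)
#5 stroke at J1  (common-f at J1 fixed by 4)

3  (C1, C2, I1 all integral)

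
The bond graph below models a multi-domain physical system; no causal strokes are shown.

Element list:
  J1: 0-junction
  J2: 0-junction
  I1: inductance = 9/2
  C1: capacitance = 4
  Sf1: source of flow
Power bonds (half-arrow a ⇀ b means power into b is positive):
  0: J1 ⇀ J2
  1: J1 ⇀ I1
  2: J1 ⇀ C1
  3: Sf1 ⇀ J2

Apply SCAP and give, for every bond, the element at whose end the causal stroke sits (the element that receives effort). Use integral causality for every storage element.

#3 stroke at Sf1  (source Sf1 imposes f)
#0 stroke at J2  (J2: last free bond brings effort in)
#1 stroke at I1  (prefer integral on I1)
#2 stroke at J1  (only one effort-in slot at J1)

b0 →J2
b1 →I1
b2 →J1
b3 →Sf1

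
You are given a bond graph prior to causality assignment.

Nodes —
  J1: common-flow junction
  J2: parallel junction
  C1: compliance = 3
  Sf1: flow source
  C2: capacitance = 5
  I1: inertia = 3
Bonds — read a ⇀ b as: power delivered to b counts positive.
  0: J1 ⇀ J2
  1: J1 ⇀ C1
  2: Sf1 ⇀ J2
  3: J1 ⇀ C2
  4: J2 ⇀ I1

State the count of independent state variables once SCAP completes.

#2 →Sf1  (Sf1 (Sf) sets flow on bond)
#1 →J1  (C1: C, integral causality)
#3 →J1  (prefer integral on C2)
#0 →J2  (closing 1-jn rule on J1)
#4 →I1  (0-jn J2 has e-setter on 0)

3  (C1, C2, I1 all integral)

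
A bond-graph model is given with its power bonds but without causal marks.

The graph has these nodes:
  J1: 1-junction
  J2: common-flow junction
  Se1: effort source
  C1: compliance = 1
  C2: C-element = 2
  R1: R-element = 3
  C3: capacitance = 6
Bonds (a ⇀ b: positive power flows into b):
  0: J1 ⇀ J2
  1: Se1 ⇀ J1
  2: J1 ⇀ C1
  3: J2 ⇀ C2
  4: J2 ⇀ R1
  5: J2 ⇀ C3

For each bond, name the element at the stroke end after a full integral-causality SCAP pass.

b1 stroke→J1  (source Se1 imposes e)
b2 stroke→J1  (C1 outputs effort q/C1)
b0 stroke→J2  (closing 1-jn rule on J1)
b3 stroke→J2  (C2: C, integral causality)
b5 stroke→J2  (C3 outputs effort q/C3)
b4 stroke→R1  (only one flow-in slot at J2)

#0 stroke at J2
#1 stroke at J1
#2 stroke at J1
#3 stroke at J2
#4 stroke at R1
#5 stroke at J2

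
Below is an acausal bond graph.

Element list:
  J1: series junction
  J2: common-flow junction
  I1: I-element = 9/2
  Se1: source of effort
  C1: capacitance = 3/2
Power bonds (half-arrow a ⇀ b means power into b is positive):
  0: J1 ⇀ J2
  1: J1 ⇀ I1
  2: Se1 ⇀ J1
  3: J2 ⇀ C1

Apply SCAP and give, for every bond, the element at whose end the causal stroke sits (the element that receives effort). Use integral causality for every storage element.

b2 |J1  (Se1 fixes effort; stroke away)
b1 |I1  (I1: I, integral causality)
b0 |J1  (J1: bond 1 brought flow, rest push out)
b3 |J2  (1-jn J2 has f-setter on 0)

β0 |J1
β1 |I1
β2 |J1
β3 |J2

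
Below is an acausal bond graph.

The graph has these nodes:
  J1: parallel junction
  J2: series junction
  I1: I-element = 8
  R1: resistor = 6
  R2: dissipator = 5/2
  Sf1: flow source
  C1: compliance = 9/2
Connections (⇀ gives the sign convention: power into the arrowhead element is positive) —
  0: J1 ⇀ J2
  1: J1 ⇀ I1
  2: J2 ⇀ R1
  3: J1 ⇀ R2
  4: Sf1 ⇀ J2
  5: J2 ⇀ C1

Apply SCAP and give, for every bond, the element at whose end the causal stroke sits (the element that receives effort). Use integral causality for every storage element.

#0 stroke at J2
#1 stroke at I1
#2 stroke at J2
#3 stroke at J1
#4 stroke at Sf1
#5 stroke at J2

#4 stroke→Sf1  (Sf1 fixes flow; stroke at Sf1)
#0 stroke→J2  (J2 flow already set via bond 4)
#2 stroke→J2  (J2 flow already set via bond 4)
#5 stroke→J2  (common-f at J2 fixed by 4)
#1 stroke→I1  (I1 integral (f out))
#3 stroke→J1  (J1: last free bond brings effort in)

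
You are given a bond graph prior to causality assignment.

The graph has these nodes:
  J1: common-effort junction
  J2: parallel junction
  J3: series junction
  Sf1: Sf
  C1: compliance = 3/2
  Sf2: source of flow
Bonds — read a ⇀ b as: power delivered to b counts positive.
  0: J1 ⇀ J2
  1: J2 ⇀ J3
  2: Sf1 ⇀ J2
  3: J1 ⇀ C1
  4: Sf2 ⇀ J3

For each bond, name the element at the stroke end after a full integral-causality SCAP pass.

bond 2 →Sf1  (Sf1 fixes flow; stroke at Sf1)
bond 4 →Sf2  (source Sf2 imposes f)
bond 1 →J3  (common-f at J3 fixed by 4)
bond 0 →J2  (only one effort-in slot at J2)
bond 3 →J1  (closing 0-jn rule on J1)

β0 stroke→J2
β1 stroke→J3
β2 stroke→Sf1
β3 stroke→J1
β4 stroke→Sf2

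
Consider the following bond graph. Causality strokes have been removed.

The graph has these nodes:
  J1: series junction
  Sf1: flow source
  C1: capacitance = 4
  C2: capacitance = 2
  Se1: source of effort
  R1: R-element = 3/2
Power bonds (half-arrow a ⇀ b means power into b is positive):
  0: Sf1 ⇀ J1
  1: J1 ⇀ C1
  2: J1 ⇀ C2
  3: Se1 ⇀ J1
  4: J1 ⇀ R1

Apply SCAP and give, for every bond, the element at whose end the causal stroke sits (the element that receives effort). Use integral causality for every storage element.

b0 stroke→Sf1  (Sf1 (Sf) sets flow on bond)
b3 stroke→J1  (Se1 (Se) sets effort on bond)
b1 stroke→J1  (J1 flow already set via bond 0)
b2 stroke→J1  (1-jn J1 has f-setter on 0)
b4 stroke→J1  (common-f at J1 fixed by 0)

β0 stroke→Sf1
β1 stroke→J1
β2 stroke→J1
β3 stroke→J1
β4 stroke→J1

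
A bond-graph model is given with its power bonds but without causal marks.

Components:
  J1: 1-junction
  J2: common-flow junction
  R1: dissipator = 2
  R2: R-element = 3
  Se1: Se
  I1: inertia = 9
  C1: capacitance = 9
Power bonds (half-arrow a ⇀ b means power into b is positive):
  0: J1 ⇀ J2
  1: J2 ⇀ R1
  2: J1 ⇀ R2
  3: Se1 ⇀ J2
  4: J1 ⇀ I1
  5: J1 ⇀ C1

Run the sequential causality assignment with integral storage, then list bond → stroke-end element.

β3 stroke at J2  (Se1 (Se) sets effort on bond)
β4 stroke at I1  (prefer integral on I1)
β0 stroke at J1  (1-jn J1 has f-setter on 4)
β2 stroke at J1  (J1: bond 4 brought flow, rest push out)
β5 stroke at J1  (common-f at J1 fixed by 4)
β1 stroke at J2  (J2 flow already set via bond 0)

#0 stroke at J1
#1 stroke at J2
#2 stroke at J1
#3 stroke at J2
#4 stroke at I1
#5 stroke at J1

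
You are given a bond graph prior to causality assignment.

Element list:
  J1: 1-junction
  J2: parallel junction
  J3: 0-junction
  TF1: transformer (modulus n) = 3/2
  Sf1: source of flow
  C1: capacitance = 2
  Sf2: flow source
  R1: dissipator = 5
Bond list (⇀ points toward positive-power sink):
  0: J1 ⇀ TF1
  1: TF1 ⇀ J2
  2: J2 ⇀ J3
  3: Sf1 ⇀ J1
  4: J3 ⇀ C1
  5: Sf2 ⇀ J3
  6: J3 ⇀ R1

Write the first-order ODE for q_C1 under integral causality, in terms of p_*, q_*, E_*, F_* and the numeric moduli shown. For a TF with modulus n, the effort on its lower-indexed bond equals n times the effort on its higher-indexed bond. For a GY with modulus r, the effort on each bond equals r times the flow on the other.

b3 stroke→Sf1  (source Sf1 imposes f)
b5 stroke→Sf2  (Sf2 fixes flow; stroke at Sf2)
b0 stroke→J1  (common-f at J1 fixed by 3)
b1 stroke→TF1  (through TF1, causality passes straight; one stroke at TF1)
b2 stroke→J2  (J2: last free bond brings effort in)
b4 stroke→J3  (prefer integral on C1)
b6 stroke→R1  (J3: bond 4 brought effort, rest push out)

dq_C1/dt = 3*F_Sf1/2 + F_Sf2 - q_C1/10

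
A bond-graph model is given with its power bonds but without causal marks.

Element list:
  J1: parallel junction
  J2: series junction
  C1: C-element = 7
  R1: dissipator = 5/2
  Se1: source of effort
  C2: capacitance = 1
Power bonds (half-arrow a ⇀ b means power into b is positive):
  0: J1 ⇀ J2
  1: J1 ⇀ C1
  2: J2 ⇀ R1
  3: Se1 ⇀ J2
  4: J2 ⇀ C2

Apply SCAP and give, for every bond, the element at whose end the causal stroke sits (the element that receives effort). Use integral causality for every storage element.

bond 0 |J2
bond 1 |J1
bond 2 |R1
bond 3 |J2
bond 4 |J2

bond 3 →J2  (Se1: effort source, stroke at far end)
bond 1 →J1  (C1 integral (e out))
bond 0 →J2  (0-jn J1 has e-setter on 1)
bond 4 →J2  (C2 integral (e out))
bond 2 →R1  (only one flow-in slot at J2)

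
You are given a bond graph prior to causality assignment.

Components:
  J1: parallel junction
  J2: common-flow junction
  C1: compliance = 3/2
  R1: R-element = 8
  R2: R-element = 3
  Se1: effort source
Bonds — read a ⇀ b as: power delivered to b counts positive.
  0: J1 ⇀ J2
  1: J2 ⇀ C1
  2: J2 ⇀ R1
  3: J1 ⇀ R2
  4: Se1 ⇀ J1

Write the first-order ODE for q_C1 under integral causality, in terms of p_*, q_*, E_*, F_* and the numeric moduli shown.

dq_C1/dt = E_Se1/8 - q_C1/12

b4 stroke at J1  (Se1 (Se) sets effort on bond)
b0 stroke at J2  (common-e at J1 fixed by 4)
b3 stroke at R2  (common-e at J1 fixed by 4)
b1 stroke at J2  (C1: C, integral causality)
b2 stroke at R1  (only one flow-in slot at J2)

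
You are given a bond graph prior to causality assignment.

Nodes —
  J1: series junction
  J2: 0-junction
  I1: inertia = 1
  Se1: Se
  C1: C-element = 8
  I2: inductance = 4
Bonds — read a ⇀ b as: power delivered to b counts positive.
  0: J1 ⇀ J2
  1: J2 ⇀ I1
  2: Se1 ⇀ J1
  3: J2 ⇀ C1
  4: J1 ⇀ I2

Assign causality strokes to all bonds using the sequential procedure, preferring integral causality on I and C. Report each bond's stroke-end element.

β0 stroke→J1
β1 stroke→I1
β2 stroke→J1
β3 stroke→J2
β4 stroke→I2

#2 |J1  (Se1: effort source, stroke at far end)
#1 |I1  (I1: I, integral causality)
#3 |J2  (prefer integral on C1)
#0 |J1  (J2: bond 3 brought effort, rest push out)
#4 |I2  (closing 1-jn rule on J1)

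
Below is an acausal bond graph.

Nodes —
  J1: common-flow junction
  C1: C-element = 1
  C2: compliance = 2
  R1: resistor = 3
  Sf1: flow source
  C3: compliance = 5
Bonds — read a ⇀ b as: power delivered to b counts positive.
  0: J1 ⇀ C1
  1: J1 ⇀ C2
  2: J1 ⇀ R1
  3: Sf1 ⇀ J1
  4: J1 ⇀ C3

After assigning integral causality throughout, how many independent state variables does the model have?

3  (C1, C2, C3 all integral)

b3 |Sf1  (source Sf1 imposes f)
b0 |J1  (J1: bond 3 brought flow, rest push out)
b1 |J1  (common-f at J1 fixed by 3)
b2 |J1  (common-f at J1 fixed by 3)
b4 |J1  (1-jn J1 has f-setter on 3)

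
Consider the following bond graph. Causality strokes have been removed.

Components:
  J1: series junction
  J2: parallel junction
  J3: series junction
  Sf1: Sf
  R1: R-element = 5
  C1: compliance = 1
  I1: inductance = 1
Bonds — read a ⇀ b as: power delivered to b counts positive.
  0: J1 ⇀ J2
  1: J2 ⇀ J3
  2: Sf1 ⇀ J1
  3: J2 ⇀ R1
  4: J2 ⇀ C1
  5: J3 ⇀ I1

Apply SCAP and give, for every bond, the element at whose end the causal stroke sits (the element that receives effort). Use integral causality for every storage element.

bond 2 stroke at Sf1  (Sf1: flow source, stroke at near end)
bond 0 stroke at J1  (common-f at J1 fixed by 2)
bond 4 stroke at J2  (C1 outputs effort q/C1)
bond 1 stroke at J3  (J2 effort already set via bond 4)
bond 3 stroke at R1  (J2 effort already set via bond 4)
bond 5 stroke at I1  (J3 needs exactly one f-in)

b0 stroke→J1
b1 stroke→J3
b2 stroke→Sf1
b3 stroke→R1
b4 stroke→J2
b5 stroke→I1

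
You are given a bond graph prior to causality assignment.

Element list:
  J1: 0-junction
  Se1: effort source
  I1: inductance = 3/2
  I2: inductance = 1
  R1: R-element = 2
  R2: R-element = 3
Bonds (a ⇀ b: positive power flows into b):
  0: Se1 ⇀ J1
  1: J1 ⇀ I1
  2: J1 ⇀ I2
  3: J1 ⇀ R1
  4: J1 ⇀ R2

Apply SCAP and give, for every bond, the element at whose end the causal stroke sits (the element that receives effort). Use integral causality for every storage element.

bond 0 stroke at J1
bond 1 stroke at I1
bond 2 stroke at I2
bond 3 stroke at R1
bond 4 stroke at R2

b0 stroke→J1  (Se1 fixes effort; stroke away)
b1 stroke→I1  (J1: bond 0 brought effort, rest push out)
b2 stroke→I2  (J1: bond 0 brought effort, rest push out)
b3 stroke→R1  (0-jn J1 has e-setter on 0)
b4 stroke→R2  (J1: bond 0 brought effort, rest push out)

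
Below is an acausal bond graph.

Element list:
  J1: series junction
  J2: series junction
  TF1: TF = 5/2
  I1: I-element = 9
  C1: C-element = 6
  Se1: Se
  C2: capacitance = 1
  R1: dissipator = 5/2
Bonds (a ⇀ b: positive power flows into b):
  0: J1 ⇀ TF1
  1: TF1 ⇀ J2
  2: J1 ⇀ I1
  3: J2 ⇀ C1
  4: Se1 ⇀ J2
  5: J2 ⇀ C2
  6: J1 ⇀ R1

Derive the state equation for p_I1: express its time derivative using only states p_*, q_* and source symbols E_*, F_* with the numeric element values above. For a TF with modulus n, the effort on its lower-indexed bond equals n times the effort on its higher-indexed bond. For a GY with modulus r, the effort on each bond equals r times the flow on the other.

b4 |J2  (Se1 fixes effort; stroke away)
b2 |I1  (I1: I, integral causality)
b0 |J1  (J1: bond 2 brought flow, rest push out)
b6 |J1  (J1 flow already set via bond 2)
b1 |TF1  (TF TF1: opposite of bond 0)
b3 |J2  (1-jn J2 has f-setter on 1)
b5 |J2  (1-jn J2 has f-setter on 1)

dp_I1/dt = 5*E_Se1/2 - 5*p_I1/18 - 5*q_C1/12 - 5*q_C2/2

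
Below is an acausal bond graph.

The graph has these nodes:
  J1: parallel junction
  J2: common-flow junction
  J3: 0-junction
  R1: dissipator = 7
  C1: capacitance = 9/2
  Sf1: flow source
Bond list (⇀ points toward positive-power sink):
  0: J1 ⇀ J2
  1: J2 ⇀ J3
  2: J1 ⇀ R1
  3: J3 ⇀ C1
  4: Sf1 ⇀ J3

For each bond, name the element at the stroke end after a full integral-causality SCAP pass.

β4 stroke at Sf1  (Sf1 (Sf) sets flow on bond)
β3 stroke at J3  (C1 outputs effort q/C1)
β1 stroke at J2  (common-e at J3 fixed by 3)
β0 stroke at J1  (J2: last free bond brings flow in)
β2 stroke at R1  (J1: bond 0 brought effort, rest push out)

bond 0 |J1
bond 1 |J2
bond 2 |R1
bond 3 |J3
bond 4 |Sf1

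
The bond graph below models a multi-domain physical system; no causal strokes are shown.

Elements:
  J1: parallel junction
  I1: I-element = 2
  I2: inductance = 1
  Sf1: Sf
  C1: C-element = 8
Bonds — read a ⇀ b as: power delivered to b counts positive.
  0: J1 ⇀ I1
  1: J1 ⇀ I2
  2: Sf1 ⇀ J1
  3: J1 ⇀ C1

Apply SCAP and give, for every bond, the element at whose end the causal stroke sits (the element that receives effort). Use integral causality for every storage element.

b2 →Sf1  (Sf1 (Sf) sets flow on bond)
b0 →I1  (I1 integral (f out))
b1 →I2  (prefer integral on I2)
b3 →J1  (J1: last free bond brings effort in)

b0 stroke at I1
b1 stroke at I2
b2 stroke at Sf1
b3 stroke at J1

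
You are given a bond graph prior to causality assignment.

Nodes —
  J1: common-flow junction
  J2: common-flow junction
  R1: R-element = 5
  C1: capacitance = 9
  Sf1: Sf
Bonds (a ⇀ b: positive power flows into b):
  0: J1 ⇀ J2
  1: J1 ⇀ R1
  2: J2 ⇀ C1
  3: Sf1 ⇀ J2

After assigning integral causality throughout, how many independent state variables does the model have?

bond 3 |Sf1  (Sf1: flow source, stroke at near end)
bond 0 |J2  (J2 flow already set via bond 3)
bond 2 |J2  (common-f at J2 fixed by 3)
bond 1 |J1  (1-jn J1 has f-setter on 0)

1  (C1 all integral)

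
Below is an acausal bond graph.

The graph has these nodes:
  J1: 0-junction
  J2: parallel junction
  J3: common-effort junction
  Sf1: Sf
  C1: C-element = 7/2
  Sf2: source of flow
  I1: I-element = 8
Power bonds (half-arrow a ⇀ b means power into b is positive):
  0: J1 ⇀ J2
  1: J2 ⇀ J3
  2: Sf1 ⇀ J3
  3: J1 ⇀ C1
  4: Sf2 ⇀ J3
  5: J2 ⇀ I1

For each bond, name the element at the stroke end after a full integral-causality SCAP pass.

bond 0 stroke at J2
bond 1 stroke at J3
bond 2 stroke at Sf1
bond 3 stroke at J1
bond 4 stroke at Sf2
bond 5 stroke at I1

β2 →Sf1  (Sf1 fixes flow; stroke at Sf1)
β4 →Sf2  (Sf2 fixes flow; stroke at Sf2)
β1 →J3  (closing 0-jn rule on J3)
β3 →J1  (C1: C, integral causality)
β0 →J2  (common-e at J1 fixed by 3)
β5 →I1  (J2 effort already set via bond 0)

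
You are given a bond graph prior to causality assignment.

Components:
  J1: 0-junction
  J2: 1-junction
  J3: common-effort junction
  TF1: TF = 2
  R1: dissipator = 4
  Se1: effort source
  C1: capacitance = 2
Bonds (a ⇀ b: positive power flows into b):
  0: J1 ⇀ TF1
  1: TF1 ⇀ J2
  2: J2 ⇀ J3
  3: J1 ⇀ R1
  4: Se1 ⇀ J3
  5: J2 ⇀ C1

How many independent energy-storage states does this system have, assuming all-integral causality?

1  (C1 all integral)

bond 4 →J3  (Se1 (Se) sets effort on bond)
bond 2 →J2  (0-jn J3 has e-setter on 4)
bond 5 →J2  (prefer integral on C1)
bond 1 →TF1  (closing 1-jn rule on J2)
bond 0 →J1  (through TF1, causality passes straight; one stroke at TF1)
bond 3 →R1  (J1 effort already set via bond 0)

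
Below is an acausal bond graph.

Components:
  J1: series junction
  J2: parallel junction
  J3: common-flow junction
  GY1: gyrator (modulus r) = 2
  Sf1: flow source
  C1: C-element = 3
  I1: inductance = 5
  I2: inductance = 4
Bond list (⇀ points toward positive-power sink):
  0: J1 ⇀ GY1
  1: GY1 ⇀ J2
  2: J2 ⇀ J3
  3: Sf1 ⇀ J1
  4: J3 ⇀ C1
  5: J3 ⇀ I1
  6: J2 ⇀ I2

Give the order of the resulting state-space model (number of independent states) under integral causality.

β3 stroke at Sf1  (Sf1 (Sf) sets flow on bond)
β0 stroke at J1  (J1 flow already set via bond 3)
β1 stroke at J2  (GY1: gyrator matches bond 0)
β2 stroke at J3  (common-e at J2 fixed by 1)
β6 stroke at I2  (0-jn J2 has e-setter on 1)
β4 stroke at J3  (C1 integral (e out))
β5 stroke at I1  (J3 needs exactly one f-in)

3  (C1, I1, I2 all integral)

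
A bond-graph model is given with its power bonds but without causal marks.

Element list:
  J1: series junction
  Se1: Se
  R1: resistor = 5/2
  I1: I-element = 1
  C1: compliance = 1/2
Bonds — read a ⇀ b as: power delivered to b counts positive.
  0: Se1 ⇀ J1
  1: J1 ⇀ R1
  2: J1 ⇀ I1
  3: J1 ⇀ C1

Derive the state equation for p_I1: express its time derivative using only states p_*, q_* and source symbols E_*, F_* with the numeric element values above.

#0 stroke→J1  (Se1 fixes effort; stroke away)
#2 stroke→I1  (I1: I, integral causality)
#1 stroke→J1  (J1: bond 2 brought flow, rest push out)
#3 stroke→J1  (common-f at J1 fixed by 2)

dp_I1/dt = E_Se1 - 5*p_I1/2 - 2*q_C1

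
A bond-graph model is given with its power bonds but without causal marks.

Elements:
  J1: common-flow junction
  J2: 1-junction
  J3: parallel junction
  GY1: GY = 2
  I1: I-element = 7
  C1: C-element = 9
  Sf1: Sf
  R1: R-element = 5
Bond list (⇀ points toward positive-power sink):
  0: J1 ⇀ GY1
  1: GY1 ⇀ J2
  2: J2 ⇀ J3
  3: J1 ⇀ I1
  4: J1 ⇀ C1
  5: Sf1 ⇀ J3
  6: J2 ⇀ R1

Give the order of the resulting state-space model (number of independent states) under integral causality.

2  (C1, I1 all integral)

b5 stroke at Sf1  (Sf1 (Sf) sets flow on bond)
b2 stroke at J3  (closing 0-jn rule on J3)
b1 stroke at J2  (1-jn J2 has f-setter on 2)
b6 stroke at J2  (J2: bond 2 brought flow, rest push out)
b0 stroke at J1  (through GY1, causality inverts; strokes same side of GY1)
b3 stroke at I1  (prefer integral on I1)
b4 stroke at J1  (J1: bond 3 brought flow, rest push out)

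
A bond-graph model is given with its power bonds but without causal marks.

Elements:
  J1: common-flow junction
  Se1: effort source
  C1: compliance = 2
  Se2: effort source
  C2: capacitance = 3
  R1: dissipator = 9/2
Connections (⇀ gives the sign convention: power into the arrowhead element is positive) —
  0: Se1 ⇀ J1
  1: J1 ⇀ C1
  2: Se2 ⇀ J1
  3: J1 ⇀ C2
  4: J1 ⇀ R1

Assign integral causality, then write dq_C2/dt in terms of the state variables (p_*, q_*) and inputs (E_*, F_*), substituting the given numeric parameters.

dq_C2/dt = 2*E_Se1/9 + 2*E_Se2/9 - q_C1/9 - 2*q_C2/27

β0 stroke→J1  (source Se1 imposes e)
β2 stroke→J1  (Se2: effort source, stroke at far end)
β1 stroke→J1  (C1 outputs effort q/C1)
β3 stroke→J1  (C2 integral (e out))
β4 stroke→R1  (closing 1-jn rule on J1)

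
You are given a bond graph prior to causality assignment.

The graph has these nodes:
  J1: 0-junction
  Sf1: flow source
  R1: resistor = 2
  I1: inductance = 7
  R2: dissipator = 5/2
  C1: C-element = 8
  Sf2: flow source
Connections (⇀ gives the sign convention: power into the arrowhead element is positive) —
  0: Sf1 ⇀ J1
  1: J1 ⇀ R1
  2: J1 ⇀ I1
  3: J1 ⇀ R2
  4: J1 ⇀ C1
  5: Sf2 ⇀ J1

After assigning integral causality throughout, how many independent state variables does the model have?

2  (C1, I1 all integral)

β0 stroke→Sf1  (Sf1: flow source, stroke at near end)
β5 stroke→Sf2  (Sf2 (Sf) sets flow on bond)
β2 stroke→I1  (I1 integral (f out))
β4 stroke→J1  (C1 outputs effort q/C1)
β1 stroke→R1  (common-e at J1 fixed by 4)
β3 stroke→R2  (J1: bond 4 brought effort, rest push out)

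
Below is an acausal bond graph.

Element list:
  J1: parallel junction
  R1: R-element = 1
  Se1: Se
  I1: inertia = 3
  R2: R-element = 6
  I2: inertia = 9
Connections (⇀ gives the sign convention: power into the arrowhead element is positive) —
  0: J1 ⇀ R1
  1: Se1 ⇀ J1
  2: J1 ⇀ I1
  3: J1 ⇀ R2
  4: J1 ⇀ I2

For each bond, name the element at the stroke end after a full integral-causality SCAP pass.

b1 |J1  (source Se1 imposes e)
b0 |R1  (common-e at J1 fixed by 1)
b2 |I1  (0-jn J1 has e-setter on 1)
b3 |R2  (0-jn J1 has e-setter on 1)
b4 |I2  (common-e at J1 fixed by 1)

b0 |R1
b1 |J1
b2 |I1
b3 |R2
b4 |I2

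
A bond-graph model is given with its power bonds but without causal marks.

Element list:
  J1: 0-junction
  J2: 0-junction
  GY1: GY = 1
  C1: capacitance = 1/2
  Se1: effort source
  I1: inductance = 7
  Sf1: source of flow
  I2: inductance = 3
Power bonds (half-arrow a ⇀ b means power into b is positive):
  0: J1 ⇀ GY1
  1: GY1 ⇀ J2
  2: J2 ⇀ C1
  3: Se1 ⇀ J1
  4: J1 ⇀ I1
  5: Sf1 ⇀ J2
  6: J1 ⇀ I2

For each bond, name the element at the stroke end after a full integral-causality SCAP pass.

#0 →GY1
#1 →GY1
#2 →J2
#3 →J1
#4 →I1
#5 →Sf1
#6 →I2

bond 3 stroke→J1  (Se1: effort source, stroke at far end)
bond 5 stroke→Sf1  (Sf1: flow source, stroke at near end)
bond 0 stroke→GY1  (0-jn J1 has e-setter on 3)
bond 4 stroke→I1  (J1: bond 3 brought effort, rest push out)
bond 6 stroke→I2  (J1 effort already set via bond 3)
bond 1 stroke→GY1  (GY1: gyrator matches bond 0)
bond 2 stroke→J2  (closing 0-jn rule on J2)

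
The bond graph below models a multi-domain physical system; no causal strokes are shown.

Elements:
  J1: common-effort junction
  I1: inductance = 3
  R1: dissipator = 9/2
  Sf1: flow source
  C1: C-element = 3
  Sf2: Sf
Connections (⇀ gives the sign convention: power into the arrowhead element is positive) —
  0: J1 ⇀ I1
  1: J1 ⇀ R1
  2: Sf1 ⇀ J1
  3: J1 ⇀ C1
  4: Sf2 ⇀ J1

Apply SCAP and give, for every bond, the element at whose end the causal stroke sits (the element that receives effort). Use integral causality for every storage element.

#0 →I1
#1 →R1
#2 →Sf1
#3 →J1
#4 →Sf2

β2 stroke at Sf1  (Sf1 fixes flow; stroke at Sf1)
β4 stroke at Sf2  (source Sf2 imposes f)
β0 stroke at I1  (prefer integral on I1)
β3 stroke at J1  (C1 integral (e out))
β1 stroke at R1  (common-e at J1 fixed by 3)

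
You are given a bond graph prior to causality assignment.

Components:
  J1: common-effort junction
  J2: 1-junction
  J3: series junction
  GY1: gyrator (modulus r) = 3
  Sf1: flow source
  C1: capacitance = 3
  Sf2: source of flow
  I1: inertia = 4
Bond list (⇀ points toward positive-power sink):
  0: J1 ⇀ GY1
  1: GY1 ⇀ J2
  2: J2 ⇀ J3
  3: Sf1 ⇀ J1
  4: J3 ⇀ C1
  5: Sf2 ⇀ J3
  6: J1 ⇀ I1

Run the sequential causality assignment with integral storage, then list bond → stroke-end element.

bond 3 |Sf1  (Sf1: flow source, stroke at near end)
bond 5 |Sf2  (Sf2 fixes flow; stroke at Sf2)
bond 2 |J3  (J3: bond 5 brought flow, rest push out)
bond 4 |J3  (1-jn J3 has f-setter on 5)
bond 1 |J2  (common-f at J2 fixed by 2)
bond 0 |J1  (GY1 both-in/both-out from 1)
bond 6 |I1  (J1 effort already set via bond 0)

b0 |J1
b1 |J2
b2 |J3
b3 |Sf1
b4 |J3
b5 |Sf2
b6 |I1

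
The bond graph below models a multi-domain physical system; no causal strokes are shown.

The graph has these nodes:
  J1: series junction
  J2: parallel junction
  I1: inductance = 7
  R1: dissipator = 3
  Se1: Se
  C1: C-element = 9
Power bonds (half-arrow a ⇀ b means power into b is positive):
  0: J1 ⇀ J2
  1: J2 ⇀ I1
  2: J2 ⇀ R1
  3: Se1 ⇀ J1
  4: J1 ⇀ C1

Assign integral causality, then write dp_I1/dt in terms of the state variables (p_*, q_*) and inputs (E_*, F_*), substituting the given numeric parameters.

dp_I1/dt = E_Se1 - q_C1/9

β3 stroke at J1  (Se1 fixes effort; stroke away)
β1 stroke at I1  (I1: I, integral causality)
β4 stroke at J1  (C1: C, integral causality)
β0 stroke at J2  (closing 1-jn rule on J1)
β2 stroke at R1  (J2 effort already set via bond 0)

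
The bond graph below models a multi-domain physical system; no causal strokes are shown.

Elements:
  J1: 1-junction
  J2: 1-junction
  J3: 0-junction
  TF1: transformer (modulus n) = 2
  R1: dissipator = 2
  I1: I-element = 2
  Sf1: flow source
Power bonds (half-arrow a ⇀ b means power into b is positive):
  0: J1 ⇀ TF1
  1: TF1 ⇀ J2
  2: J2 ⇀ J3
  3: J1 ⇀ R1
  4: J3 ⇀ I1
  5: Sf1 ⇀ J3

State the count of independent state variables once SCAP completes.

1  (I1 all integral)

b5 →Sf1  (Sf1 (Sf) sets flow on bond)
b4 →I1  (I1 integral (f out))
b2 →J3  (only one effort-in slot at J3)
b1 →J2  (J2 flow already set via bond 2)
b0 →TF1  (through TF1, causality passes straight; one stroke at TF1)
b3 →J1  (J1 flow already set via bond 0)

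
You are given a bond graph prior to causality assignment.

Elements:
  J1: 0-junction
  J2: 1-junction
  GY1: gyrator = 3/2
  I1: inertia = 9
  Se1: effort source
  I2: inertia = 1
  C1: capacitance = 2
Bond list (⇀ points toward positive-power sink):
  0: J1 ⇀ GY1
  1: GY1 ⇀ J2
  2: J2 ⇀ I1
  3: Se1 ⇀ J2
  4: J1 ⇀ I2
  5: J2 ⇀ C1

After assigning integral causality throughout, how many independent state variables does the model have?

β3 stroke at J2  (Se1 fixes effort; stroke away)
β2 stroke at I1  (I1 outputs flow p/I1)
β1 stroke at J2  (common-f at J2 fixed by 2)
β5 stroke at J2  (common-f at J2 fixed by 2)
β0 stroke at J1  (GY GY1: same side as bond 1)
β4 stroke at I2  (0-jn J1 has e-setter on 0)

3  (C1, I1, I2 all integral)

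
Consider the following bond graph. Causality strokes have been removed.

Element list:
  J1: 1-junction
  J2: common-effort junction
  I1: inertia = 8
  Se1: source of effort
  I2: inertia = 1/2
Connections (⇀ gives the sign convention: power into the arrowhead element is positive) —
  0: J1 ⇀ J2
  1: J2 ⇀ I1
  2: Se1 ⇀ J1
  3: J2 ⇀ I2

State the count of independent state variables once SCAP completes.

bond 2 →J1  (source Se1 imposes e)
bond 0 →J2  (J1 needs exactly one f-in)
bond 1 →I1  (J2 effort already set via bond 0)
bond 3 →I2  (0-jn J2 has e-setter on 0)

2  (I1, I2 all integral)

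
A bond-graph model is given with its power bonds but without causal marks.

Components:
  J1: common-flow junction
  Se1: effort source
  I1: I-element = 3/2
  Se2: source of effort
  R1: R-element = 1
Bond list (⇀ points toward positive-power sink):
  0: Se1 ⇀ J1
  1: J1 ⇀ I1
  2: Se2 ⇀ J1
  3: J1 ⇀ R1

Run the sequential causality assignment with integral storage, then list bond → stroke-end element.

b0 →J1
b1 →I1
b2 →J1
b3 →J1

b0 |J1  (Se1: effort source, stroke at far end)
b2 |J1  (Se2 fixes effort; stroke away)
b1 |I1  (I1 outputs flow p/I1)
b3 |J1  (J1: bond 1 brought flow, rest push out)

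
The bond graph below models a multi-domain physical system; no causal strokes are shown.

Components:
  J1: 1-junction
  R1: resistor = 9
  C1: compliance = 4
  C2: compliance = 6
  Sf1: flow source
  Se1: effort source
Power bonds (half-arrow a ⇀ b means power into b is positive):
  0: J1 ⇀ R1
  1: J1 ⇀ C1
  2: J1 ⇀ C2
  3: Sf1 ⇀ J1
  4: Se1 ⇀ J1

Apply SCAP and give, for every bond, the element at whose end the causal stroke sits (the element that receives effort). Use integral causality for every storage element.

β0 →J1
β1 →J1
β2 →J1
β3 →Sf1
β4 →J1

bond 3 →Sf1  (Sf1 fixes flow; stroke at Sf1)
bond 4 →J1  (source Se1 imposes e)
bond 0 →J1  (J1: bond 3 brought flow, rest push out)
bond 1 →J1  (common-f at J1 fixed by 3)
bond 2 →J1  (J1: bond 3 brought flow, rest push out)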